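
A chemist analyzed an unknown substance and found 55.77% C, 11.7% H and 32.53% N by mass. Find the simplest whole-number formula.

C2H5N

Assume 100 g: 55.77 g C, 11.7 g H, 32.53 g N.
Moles — C: 55.77 / 12.01 = 4.644 mol; H: 11.7 / 1.008 = 11.61 mol; N: 32.53 / 14.01 = 2.322 mol
Divide by the smallest (2.322 mol N): C 2.000, H 4.999, N 1.000
≈ 2:5:1 → C2H5N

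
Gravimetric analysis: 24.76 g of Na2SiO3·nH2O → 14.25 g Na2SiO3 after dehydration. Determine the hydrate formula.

Na2SiO3·5H2O

Mass of water lost = 24.76 − 14.25 = 10.51 g → 10.51 / 18.02 = 0.5832 mol H2O
Molar mass of Na2SiO3 = 122.07 g/mol → mol Na2SiO3 = 14.25 / 122.07 = 0.1167
n = 0.5832 / 0.1167 = 5.00 ≈ 5 → Na2SiO3·5H2O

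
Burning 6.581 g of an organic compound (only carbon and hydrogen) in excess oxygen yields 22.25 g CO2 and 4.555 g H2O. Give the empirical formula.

mol C = 22.25 / 44.01 = 0.5056; mass C = 0.5056 × 12.01 = 6.072 g
mol H = 2 × (4.555 / 18.02) = 0.5055; mass H = 0.5055 × 1.008 = 0.5096 g
Divide by the smallest (0.5055 mol H): C 1.000, H 1.000
→ CH

CH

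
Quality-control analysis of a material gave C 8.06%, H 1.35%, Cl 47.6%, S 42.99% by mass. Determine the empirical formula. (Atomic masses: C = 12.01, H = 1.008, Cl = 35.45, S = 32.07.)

CH2Cl2S2

Assume 100 g: 8.06 g C, 1.35 g H, 47.6 g Cl, 42.99 g S.
C: 8.06 g ÷ 12.01 g/mol = 0.6711 mol
H: 1.35 g ÷ 1.008 g/mol = 1.339 mol
Cl: 47.6 g ÷ 35.45 g/mol = 1.343 mol
S: 42.99 g ÷ 32.07 g/mol = 1.341 mol
Smallest is C at 0.6711 mol; normalising gives C 1.000, H 1.996, Cl 2.001, S 1.997
≈ 1:2:2:2 → CH2Cl2S2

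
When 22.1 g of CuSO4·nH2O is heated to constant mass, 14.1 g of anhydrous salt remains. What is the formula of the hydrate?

CuSO4·5H2O

Mass of water lost = 22.1 − 14.1 = 8 g → 8 / 18.02 = 0.444 mol H2O
Molar mass of CuSO4 = 159.62 g/mol → mol CuSO4 = 14.1 / 159.62 = 0.08833
n = 0.444 / 0.08833 = 5.03 ≈ 5 → CuSO4·5H2O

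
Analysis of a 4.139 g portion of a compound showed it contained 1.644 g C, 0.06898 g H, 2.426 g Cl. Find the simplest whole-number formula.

C: 1.644 g ÷ 12.01 g/mol = 0.1369 mol
H: 0.06898 g ÷ 1.008 g/mol = 0.06843 mol
Cl: 2.426 g ÷ 35.45 g/mol = 0.06843 mol
Smallest is H at 0.06843 mol; normalising gives C 2.000, H 1.000, Cl 1.000
→ C2HCl

C2HCl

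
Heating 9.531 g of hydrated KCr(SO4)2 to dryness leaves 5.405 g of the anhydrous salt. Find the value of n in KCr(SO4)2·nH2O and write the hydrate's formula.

KCr(SO4)2·12H2O

Mass of water lost = 9.531 − 5.405 = 4.126 g → 4.126 / 18.02 = 0.229 mol H2O
Molar mass of KCr(SO4)2 = 283.24 g/mol → mol KCr(SO4)2 = 5.405 / 283.24 = 0.01908
n = 0.229 / 0.01908 = 12.00 ≈ 12 → KCr(SO4)2·12H2O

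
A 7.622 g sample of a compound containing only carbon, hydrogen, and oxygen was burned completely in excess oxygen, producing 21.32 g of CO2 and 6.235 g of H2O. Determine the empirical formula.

C7H10O

mol C = 21.32 / 44.01 = 0.4844; mass C = 0.4844 × 12.01 = 5.818 g
mol H = 2 × (6.235 / 18.02) = 0.6920; mass H = 0.6920 × 1.008 = 0.6975 g
mass O = 7.622 − (6.516) = 1.106 g → mol O = 0.06915
Divide by the smallest (0.06915 mol O): C 7.006, H 10.007, O 1.000
Ratio ≈ 7:10:1, so the empirical formula is C7H10O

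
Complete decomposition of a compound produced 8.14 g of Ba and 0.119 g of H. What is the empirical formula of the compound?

BaH2

Moles — Ba: 8.14 / 137.33 = 0.05927 mol; H: 0.119 / 1.008 = 0.1181 mol
Smallest is Ba at 0.05927 mol; normalising gives Ba 1.000, H 1.992
Ratio ≈ 1:2, so the empirical formula is BaH2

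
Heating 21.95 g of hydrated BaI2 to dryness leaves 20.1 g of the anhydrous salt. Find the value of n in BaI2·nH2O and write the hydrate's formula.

BaI2·2H2O

Mass of water lost = 21.95 − 20.1 = 1.85 g → 1.85 / 18.02 = 0.1027 mol H2O
Molar mass of BaI2 = 391.13 g/mol → mol BaI2 = 20.1 / 391.13 = 0.05139
n = 0.1027 / 0.05139 = 2.00 ≈ 2 → BaI2·2H2O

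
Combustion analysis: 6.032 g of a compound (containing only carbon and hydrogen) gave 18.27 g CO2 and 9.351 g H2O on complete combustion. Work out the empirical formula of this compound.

mol C = 18.27 / 44.01 = 0.4151; mass C = 0.4151 × 12.01 = 4.986 g
mol H = 2 × (9.351 / 18.02) = 1.038; mass H = 1.038 × 1.008 = 1.046 g
Smallest is C at 0.4151 mol; normalising gives C 1.000, H 2.500
Scaling by 2: C 2.00, H 5.00 → C2H5

C2H5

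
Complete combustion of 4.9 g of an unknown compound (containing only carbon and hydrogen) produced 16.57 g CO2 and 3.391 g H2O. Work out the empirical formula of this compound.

CH

mol C = 16.57 / 44.01 = 0.3765; mass C = 0.3765 × 12.01 = 4.522 g
mol H = 2 × (3.391 / 18.02) = 0.3764; mass H = 0.3764 × 1.008 = 0.3794 g
Divide by the smallest (0.3764 mol H): C 1.000, H 1.000
Ratio ≈ 1:1, so the empirical formula is CH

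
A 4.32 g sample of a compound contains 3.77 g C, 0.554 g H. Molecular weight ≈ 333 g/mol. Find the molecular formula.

C: 3.77 g ÷ 12.01 g/mol = 0.3139 mol
H: 0.554 g ÷ 1.008 g/mol = 0.5496 mol
Ratios (÷ 0.3139): C 1.000, H 1.751
Scaling by 4: C 4.00, H 7.00 → C4H7
Empirical-formula mass = 55.10 g/mol
n = 333 / 55.10 = 6.04 ≈ 6
Molecular formula = (C4H7)×6 = C24H42

C24H42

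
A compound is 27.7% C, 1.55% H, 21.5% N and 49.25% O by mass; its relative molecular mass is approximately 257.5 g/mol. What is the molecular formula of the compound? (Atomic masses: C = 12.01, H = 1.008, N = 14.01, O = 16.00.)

C6H4N4O8

Assume 100 g: 27.7 g C, 1.55 g H, 21.5 g N, 49.25 g O.
n(C) = 27.7/12.01 = 2.306, n(H) = 1.55/1.008 = 1.538, n(N) = 21.5/14.01 = 1.535, n(O) = 49.25/16.00 = 3.078
Ratios (÷ 1.535): C 1.503, H 1.002, N 1.000, O 2.006
Scaling by 2: C 3.01, H 2.00, N 2.00, O 4.01 → C3H2N2O4
Empirical-formula mass = 130.07 g/mol
n = 257.5 / 130.07 = 1.98 ≈ 2
Molecular formula = (C3H2N2O4)×2 = C6H4N4O8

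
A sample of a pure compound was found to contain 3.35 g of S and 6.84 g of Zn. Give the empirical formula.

Moles — S: 3.35 / 32.07 = 0.1045 mol; Zn: 6.84 / 65.38 = 0.1046 mol
Divide by the smallest (0.1045 mol S): S 1.000, Zn 1.002
→ SZn

SZn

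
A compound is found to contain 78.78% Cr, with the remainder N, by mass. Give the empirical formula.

CrN

Assume 100 g: 78.78 g Cr, 21.22 g N.
Moles — Cr: 78.78 / 52.00 = 1.515 mol; N: 21.22 / 14.01 = 1.515 mol
Ratios (÷ 1.515): Cr 1.000, N 1.000
Ratio ≈ 1:1, so the empirical formula is CrN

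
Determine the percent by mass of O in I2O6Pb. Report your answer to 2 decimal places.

17.24%

Molar mass = 2(126.90) + 6(16.00) + 1(207.2) = 557.000 g/mol
Mass of O per mole = 6 × 16.00 = 96.000 g
% O = 96.000 / 557.000 × 100 = 17.24%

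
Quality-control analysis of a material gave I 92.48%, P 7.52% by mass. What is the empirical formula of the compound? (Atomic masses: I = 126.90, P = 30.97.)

Assume 100 g: 92.48 g I, 7.52 g P.
Moles — I: 92.48 / 126.90 = 0.7288 mol; P: 7.52 / 30.97 = 0.2428 mol
Smallest is P at 0.2428 mol; normalising gives I 3.001, P 1.000
→ I3P

I3P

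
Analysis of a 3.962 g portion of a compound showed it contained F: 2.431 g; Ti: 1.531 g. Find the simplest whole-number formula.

F: 2.431 g ÷ 19.00 g/mol = 0.1279 mol
Ti: 1.531 g ÷ 47.87 g/mol = 0.03198 mol
Ratios (÷ 0.03198): F 4.001, Ti 1.000
≈ 4:1 → F4Ti

F4Ti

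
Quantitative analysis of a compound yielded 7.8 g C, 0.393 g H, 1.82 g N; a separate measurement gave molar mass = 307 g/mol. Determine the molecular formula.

Moles — C: 7.8 / 12.01 = 0.6495 mol; H: 0.393 / 1.008 = 0.3899 mol; N: 1.82 / 14.01 = 0.1299 mol
Ratios (÷ 0.1299): C 4.999, H 3.001, N 1.000
→ C5H3N
Empirical-formula mass = 77.08 g/mol
n = 307 / 77.08 = 3.98 ≈ 4
Molecular formula = (C5H3N)×4 = C20H12N4

C20H12N4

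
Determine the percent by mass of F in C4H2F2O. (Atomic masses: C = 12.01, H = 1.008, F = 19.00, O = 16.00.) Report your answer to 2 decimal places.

Molar mass = 4(12.01) + 2(1.008) + 2(19.00) + 1(16.00) = 104.056 g/mol
Mass of F per mole = 2 × 19.00 = 38.000 g
% F = 38.000 / 104.056 × 100 = 36.52%

36.52%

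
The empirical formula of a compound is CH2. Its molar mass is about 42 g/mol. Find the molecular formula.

C3H6

Empirical-formula mass = 14.03 g/mol
n = 42 / 14.03 = 2.99 ≈ 3
Molecular formula = (CH2)3 = C3H6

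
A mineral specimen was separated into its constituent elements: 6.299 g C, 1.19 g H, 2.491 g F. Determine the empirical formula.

Moles — C: 6.299 / 12.01 = 0.5245 mol; H: 1.19 / 1.008 = 1.181 mol; F: 2.491 / 19.00 = 0.1311 mol
Smallest is F at 0.1311 mol; normalising gives C 4.000, H 9.005, F 1.000
→ C4H9F

C4H9F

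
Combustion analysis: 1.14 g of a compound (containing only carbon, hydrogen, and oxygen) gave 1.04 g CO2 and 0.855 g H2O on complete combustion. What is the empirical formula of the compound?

CH4O2

mol C = 1.04 / 44.01 = 0.02363; mass C = 0.02363 × 12.01 = 0.2838 g
mol H = 2 × (0.855 / 18.02) = 0.09489; mass H = 0.09489 × 1.008 = 0.09565 g
mass O = 1.14 − (0.3795) = 0.7605 g → mol O = 0.04753
Smallest is C at 0.02363 mol; normalising gives C 1.000, H 4.016, O 2.011
Ratio ≈ 1:4:2, so the empirical formula is CH4O2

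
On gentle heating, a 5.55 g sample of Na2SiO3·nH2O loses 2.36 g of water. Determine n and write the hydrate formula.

Na2SiO3·5H2O

Mass of anhydrous Na2SiO3 = 5.55 − 2.36 = 3.19 g
mol H2O = 2.36 / 18.02 = 0.131
Molar mass of Na2SiO3 = 122.07 g/mol → mol Na2SiO3 = 3.19 / 122.07 = 0.02613
n = 0.131 / 0.02613 = 5.01 ≈ 5 → Na2SiO3·5H2O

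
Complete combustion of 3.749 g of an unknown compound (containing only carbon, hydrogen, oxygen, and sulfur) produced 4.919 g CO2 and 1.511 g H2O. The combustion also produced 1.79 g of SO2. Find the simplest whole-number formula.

mol C = 4.919 / 44.01 = 0.1118; mass C = 0.1118 × 12.01 = 1.342 g
mol H = 2 × (1.511 / 18.02) = 0.1677; mass H = 0.1677 × 1.008 = 0.1690 g
mol S = 1.79 / 64.07 = 0.02794; mass S = 0.8960 g
mass O = 3.749 − (2.407) = 1.342 g → mol O = 0.08385
Divide by the smallest (0.02794 mol S): C 4.001, H 6.003, O 3.001, S 1.000
→ C4H6O3S

C4H6O3S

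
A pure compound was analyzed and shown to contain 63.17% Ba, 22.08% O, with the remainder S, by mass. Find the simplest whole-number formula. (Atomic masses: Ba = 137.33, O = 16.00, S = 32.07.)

Assume 100 g: 63.17 g Ba, 22.08 g O, 14.75 g S.
Moles — Ba: 63.17 / 137.33 = 0.46 mol; O: 22.08 / 16.00 = 1.38 mol; S: 14.75 / 32.07 = 0.4599 mol
Ratios (÷ 0.4599): Ba 1.000, O 3.000, S 1.000
Ratio ≈ 1:3:1, so the empirical formula is BaO3S

BaO3S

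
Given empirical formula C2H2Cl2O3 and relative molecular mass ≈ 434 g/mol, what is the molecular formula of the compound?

Empirical-formula mass = 144.94 g/mol
n = 434 / 144.94 = 2.99 ≈ 3
Molecular formula = (C2H2Cl2O3)3 = C6H6Cl6O9

C6H6Cl6O9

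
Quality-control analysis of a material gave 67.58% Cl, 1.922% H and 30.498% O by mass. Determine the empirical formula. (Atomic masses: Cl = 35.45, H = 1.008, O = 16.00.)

ClHO

Assume 100 g: 67.58 g Cl, 1.922 g H, 30.498 g O.
Moles — Cl: 67.58 / 35.45 = 1.906 mol; H: 1.922 / 1.008 = 1.907 mol; O: 30.498 / 16.00 = 1.906 mol
Divide by the smallest (1.906 mol O): Cl 1.000, H 1.000, O 1.000
Ratio ≈ 1:1:1, so the empirical formula is ClHO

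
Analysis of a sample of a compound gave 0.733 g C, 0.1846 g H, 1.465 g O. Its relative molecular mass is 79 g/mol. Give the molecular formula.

Moles — C: 0.733 / 12.01 = 0.06103 mol; H: 0.1846 / 1.008 = 0.1831 mol; O: 1.465 / 16.00 = 0.09156 mol
Divide by the smallest (0.06103 mol C): C 1.000, H 3.001, O 1.500
Scaling by 2: C 2.00, H 6.00, O 3.00 → C2H6O3
Empirical-formula mass = 78.07 g/mol
n = 79 / 78.07 = 1.01 ≈ 1
Molecular formula = empirical formula = C2H6O3

C2H6O3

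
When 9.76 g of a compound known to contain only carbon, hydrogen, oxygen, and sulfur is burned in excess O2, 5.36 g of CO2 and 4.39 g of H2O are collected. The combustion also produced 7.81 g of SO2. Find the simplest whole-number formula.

CH4O2S

mol C = 5.36 / 44.01 = 0.1218; mass C = 0.1218 × 12.01 = 1.463 g
mol H = 2 × (4.39 / 18.02) = 0.4872; mass H = 0.4872 × 1.008 = 0.4911 g
mol S = 7.81 / 64.07 = 0.1219; mass S = 3.909 g
mass O = 9.76 − (5.863) = 3.897 g → mol O = 0.2436
Smallest is C at 0.1218 mol; normalising gives C 1.000, H 4.001, O 2.000, S 1.001
≈ 1:4:2:1 → CH4O2S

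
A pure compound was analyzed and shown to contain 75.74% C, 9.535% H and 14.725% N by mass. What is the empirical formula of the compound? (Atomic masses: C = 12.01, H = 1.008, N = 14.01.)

C6H9N

Assume 100 g: 75.74 g C, 9.535 g H, 14.725 g N.
C: 75.74 g ÷ 12.01 g/mol = 6.306 mol
H: 9.535 g ÷ 1.008 g/mol = 9.459 mol
N: 14.725 g ÷ 14.01 g/mol = 1.051 mol
Divide by the smallest (1.051 mol N): C 6.000, H 9.000, N 1.000
Ratio ≈ 6:9:1, so the empirical formula is C6H9N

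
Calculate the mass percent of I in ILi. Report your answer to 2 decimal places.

Molar mass = 1(126.90) + 1(6.94) = 133.840 g/mol
Mass of I per mole = 1 × 126.90 = 126.900 g
% I = 126.900 / 133.840 × 100 = 94.81%

94.81%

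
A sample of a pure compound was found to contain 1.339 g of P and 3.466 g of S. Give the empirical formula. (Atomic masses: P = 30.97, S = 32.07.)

Moles — P: 1.339 / 30.97 = 0.04324 mol; S: 3.466 / 32.07 = 0.1081 mol
Ratios (÷ 0.04324): P 1.000, S 2.500
×2: P 2.00, S 5.00 → P2S5

P2S5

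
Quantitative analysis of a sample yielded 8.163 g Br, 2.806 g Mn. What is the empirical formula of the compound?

Moles — Br: 8.163 / 79.90 = 0.1022 mol; Mn: 2.806 / 54.94 = 0.05107 mol
Smallest is Mn at 0.05107 mol; normalising gives Br 2.000, Mn 1.000
≈ 2:1 → Br2Mn

Br2Mn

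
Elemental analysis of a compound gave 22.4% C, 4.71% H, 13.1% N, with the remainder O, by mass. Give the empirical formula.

Assume 100 g: 22.4 g C, 4.71 g H, 13.1 g N, 59.79 g O.
n(C) = 22.4/12.01 = 1.865, n(H) = 4.71/1.008 = 4.673, n(N) = 13.1/14.01 = 0.935, n(O) = 59.79/16.00 = 3.737
Divide by the smallest (0.935 mol N): C 1.995, H 4.997, N 1.000, O 3.996
Ratio ≈ 2:5:1:4, so the empirical formula is C2H5NO4

C2H5NO4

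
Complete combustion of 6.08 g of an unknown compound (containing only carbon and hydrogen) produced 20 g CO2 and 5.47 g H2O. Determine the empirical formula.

mol C = 20 / 44.01 = 0.4544; mass C = 0.4544 × 12.01 = 5.458 g
mol H = 2 × (5.47 / 18.02) = 0.6071; mass H = 0.6071 × 1.008 = 0.6120 g
Ratios (÷ 0.4544): C 1.000, H 1.336
Scaling by 3: C 3.00, H 4.01 → C3H4

C3H4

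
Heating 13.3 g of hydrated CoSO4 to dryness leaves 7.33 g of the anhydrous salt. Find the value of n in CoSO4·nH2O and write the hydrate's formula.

Mass of water lost = 13.3 − 7.33 = 5.97 g → 5.97 / 18.02 = 0.3313 mol H2O
Molar mass of CoSO4 = 155.00 g/mol → mol CoSO4 = 7.33 / 155.00 = 0.04729
n = 0.3313 / 0.04729 = 7.01 ≈ 7 → CoSO4·7H2O

CoSO4·7H2O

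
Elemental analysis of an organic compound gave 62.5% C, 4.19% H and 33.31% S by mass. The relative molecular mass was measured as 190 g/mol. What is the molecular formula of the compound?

C10H8S2

Assume 100 g: 62.5 g C, 4.19 g H, 33.31 g S.
n(C) = 62.5/12.01 = 5.204, n(H) = 4.19/1.008 = 4.157, n(S) = 33.31/32.07 = 1.039
Ratios (÷ 1.039): C 5.010, H 4.002, S 1.000
→ C5H4S
Empirical-formula mass = 96.15 g/mol
n = 190 / 96.15 = 1.98 ≈ 2
Molecular formula = (C5H4S)×2 = C10H8S2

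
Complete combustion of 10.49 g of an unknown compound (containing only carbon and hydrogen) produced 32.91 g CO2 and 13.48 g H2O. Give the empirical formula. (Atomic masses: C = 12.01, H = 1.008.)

CH2

mol C = 32.91 / 44.01 = 0.7478; mass C = 0.7478 × 12.01 = 8.981 g
mol H = 2 × (13.48 / 18.02) = 1.496; mass H = 1.496 × 1.008 = 1.508 g
Smallest is C at 0.7478 mol; normalising gives C 1.000, H 2.001
→ CH2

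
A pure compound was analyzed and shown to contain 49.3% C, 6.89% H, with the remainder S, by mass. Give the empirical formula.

Assume 100 g: 49.3 g C, 6.89 g H, 43.81 g S.
n(C) = 49.3/12.01 = 4.105, n(H) = 6.89/1.008 = 6.835, n(S) = 43.81/32.07 = 1.366
Smallest is S at 1.366 mol; normalising gives C 3.005, H 5.004, S 1.000
Ratio ≈ 3:5:1, so the empirical formula is C3H5S

C3H5S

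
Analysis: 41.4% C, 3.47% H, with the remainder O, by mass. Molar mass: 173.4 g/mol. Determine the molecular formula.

C6H6O6

Assume 100 g: 41.4 g C, 3.47 g H, 55.13 g O.
n(C) = 41.4/12.01 = 3.447, n(H) = 3.47/1.008 = 3.442, n(O) = 55.13/16.00 = 3.446
Ratios (÷ 3.442): C 1.001, H 1.000, O 1.001
Ratio ≈ 1:1:1, so the empirical formula is CHO
Empirical-formula mass = 29.02 g/mol
n = 173.4 / 29.02 = 5.98 ≈ 6
Molecular formula = (CHO)×6 = C6H6O6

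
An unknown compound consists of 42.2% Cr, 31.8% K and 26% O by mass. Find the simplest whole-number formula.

Assume 100 g: 42.2 g Cr, 31.8 g K, 26 g O.
n(Cr) = 42.2/52.00 = 0.8115, n(K) = 31.8/39.10 = 0.8133, n(O) = 26/16.00 = 1.625
Divide by the smallest (0.8115 mol Cr): Cr 1.000, K 1.002, O 2.002
≈ 1:1:2 → CrKO2

CrKO2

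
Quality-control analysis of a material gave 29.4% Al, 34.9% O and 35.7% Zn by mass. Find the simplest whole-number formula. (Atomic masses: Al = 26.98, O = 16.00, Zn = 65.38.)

Al2O4Zn

Assume 100 g: 29.4 g Al, 34.9 g O, 35.7 g Zn.
n(Al) = 29.4/26.98 = 1.09, n(O) = 34.9/16.00 = 2.181, n(Zn) = 35.7/65.38 = 0.546
Divide by the smallest (0.546 mol Zn): Al 1.996, O 3.995, Zn 1.000
Ratio ≈ 2:4:1, so the empirical formula is Al2O4Zn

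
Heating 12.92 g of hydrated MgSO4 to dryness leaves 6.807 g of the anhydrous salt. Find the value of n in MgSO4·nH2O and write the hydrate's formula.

MgSO4·6H2O

Mass of water lost = 12.92 − 6.807 = 6.113 g → 6.113 / 18.02 = 0.3392 mol H2O
Molar mass of MgSO4 = 120.38 g/mol → mol MgSO4 = 6.807 / 120.38 = 0.05655
n = 0.3392 / 0.05655 = 6.00 ≈ 6 → MgSO4·6H2O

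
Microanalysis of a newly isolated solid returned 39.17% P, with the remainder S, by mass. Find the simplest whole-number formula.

P2S3

Assume 100 g: 39.17 g P, 60.83 g S.
n(P) = 39.17/30.97 = 1.265, n(S) = 60.83/32.07 = 1.897
Ratios (÷ 1.265): P 1.000, S 1.500
Multiply by 2: P 2.00, S 3.00 → P2S3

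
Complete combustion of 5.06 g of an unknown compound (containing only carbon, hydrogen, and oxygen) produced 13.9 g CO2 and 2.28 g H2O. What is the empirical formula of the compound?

mol C = 13.9 / 44.01 = 0.3158; mass C = 0.3158 × 12.01 = 3.793 g
mol H = 2 × (2.28 / 18.02) = 0.2531; mass H = 0.2531 × 1.008 = 0.2551 g
mass O = 5.06 − (4.048) = 1.012 g → mol O = 0.06323
Divide by the smallest (0.06323 mol O): C 4.995, H 4.002, O 1.000
Ratio ≈ 5:4:1, so the empirical formula is C5H4O

C5H4O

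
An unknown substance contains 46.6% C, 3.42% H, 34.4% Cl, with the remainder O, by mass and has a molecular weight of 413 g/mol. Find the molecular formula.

C16H14Cl4O4

Assume 100 g: 46.6 g C, 3.42 g H, 34.4 g Cl, 15.58 g O.
n(C) = 46.6/12.01 = 3.88, n(H) = 3.42/1.008 = 3.393, n(Cl) = 34.4/35.45 = 0.9704, n(O) = 15.58/16.00 = 0.9738
Ratios (÷ 0.9704): C 3.999, H 3.496, Cl 1.000, O 1.003
Scaling by 2: C 8.00, H 6.99, Cl 2.00, O 2.01 → C8H7Cl2O2
Empirical-formula mass = 206.04 g/mol
n = 413 / 206.04 = 2.00 ≈ 2
Molecular formula = (C8H7Cl2O2)×2 = C16H14Cl4O4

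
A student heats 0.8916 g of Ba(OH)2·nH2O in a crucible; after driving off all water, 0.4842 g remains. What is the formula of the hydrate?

Mass of water lost = 0.8916 − 0.4842 = 0.4074 g → 0.4074 / 18.02 = 0.02261 mol H2O
Molar mass of Ba(OH)2 = 171.35 g/mol → mol Ba(OH)2 = 0.4842 / 171.35 = 0.002826
n = 0.02261 / 0.002826 = 8.00 ≈ 8 → Ba(OH)2·8H2O

Ba(OH)2·8H2O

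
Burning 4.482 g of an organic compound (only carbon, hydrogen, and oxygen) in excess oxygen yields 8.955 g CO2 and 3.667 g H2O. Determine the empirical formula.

mol C = 8.955 / 44.01 = 0.2035; mass C = 0.2035 × 12.01 = 2.444 g
mol H = 2 × (3.667 / 18.02) = 0.4070; mass H = 0.4070 × 1.008 = 0.4102 g
mass O = 4.482 − (2.854) = 1.628 g → mol O = 0.1017
Smallest is O at 0.1017 mol; normalising gives C 2.000, H 4.000, O 1.000
≈ 2:4:1 → C2H4O

C2H4O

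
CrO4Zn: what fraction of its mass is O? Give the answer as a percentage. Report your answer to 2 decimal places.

Molar mass = 1(52.00) + 4(16.00) + 1(65.38) = 181.380 g/mol
Mass of O per mole = 4 × 16.00 = 64.000 g
% O = 64.000 / 181.380 × 100 = 35.29%

35.29%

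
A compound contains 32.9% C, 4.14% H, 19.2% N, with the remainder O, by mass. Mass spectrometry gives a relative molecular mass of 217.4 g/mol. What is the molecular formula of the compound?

Assume 100 g: 32.9 g C, 4.14 g H, 19.2 g N, 43.76 g O.
n(C) = 32.9/12.01 = 2.739, n(H) = 4.14/1.008 = 4.107, n(N) = 19.2/14.01 = 1.37, n(O) = 43.76/16.00 = 2.735
Smallest is N at 1.37 mol; normalising gives C 1.999, H 2.997, N 1.000, O 1.996
≈ 2:3:1:2 → C2H3NO2
Empirical-formula mass = 73.05 g/mol
n = 217.4 / 73.05 = 2.98 ≈ 3
Molecular formula = (C2H3NO2)×3 = C6H9N3O6

C6H9N3O6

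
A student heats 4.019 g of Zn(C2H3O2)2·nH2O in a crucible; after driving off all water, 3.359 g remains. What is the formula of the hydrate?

Zn(C2H3O2)2·2H2O

Mass of water lost = 4.019 − 3.359 = 0.66 g → 0.66 / 18.02 = 0.03663 mol H2O
Molar mass of Zn(C2H3O2)2 = 183.47 g/mol → mol Zn(C2H3O2)2 = 3.359 / 183.47 = 0.01831
n = 0.03663 / 0.01831 = 2.00 ≈ 2 → Zn(C2H3O2)2·2H2O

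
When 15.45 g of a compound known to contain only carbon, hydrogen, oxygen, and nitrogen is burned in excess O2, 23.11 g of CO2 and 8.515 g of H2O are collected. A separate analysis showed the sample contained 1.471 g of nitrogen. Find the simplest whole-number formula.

C5H9NO4

mol C = 23.11 / 44.01 = 0.5251; mass C = 0.5251 × 12.01 = 6.307 g
mol H = 2 × (8.515 / 18.02) = 0.9451; mass H = 0.9451 × 1.008 = 0.9526 g
mol N = 1.471 / 14.01 = 0.1050
mass O = 15.45 − (8.730) = 6.720 g → mol O = 0.4200
Ratios (÷ 0.105): C 5.001, H 9.001, N 1.000, O 4.000
→ C5H9NO4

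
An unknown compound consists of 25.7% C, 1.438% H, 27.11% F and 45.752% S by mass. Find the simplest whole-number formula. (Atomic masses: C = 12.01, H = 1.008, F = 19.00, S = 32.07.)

Assume 100 g: 25.7 g C, 1.438 g H, 27.11 g F, 45.752 g S.
Moles — C: 25.7 / 12.01 = 2.14 mol; H: 1.438 / 1.008 = 1.427 mol; F: 27.11 / 19.00 = 1.427 mol; S: 45.752 / 32.07 = 1.427 mol
Divide by the smallest (1.427 mol H): C 1.500, H 1.000, F 1.000, S 1.000
Multiply by 2: C 3.00, H 2.00, F 2.00, S 2.00 → C3H2F2S2

C3H2F2S2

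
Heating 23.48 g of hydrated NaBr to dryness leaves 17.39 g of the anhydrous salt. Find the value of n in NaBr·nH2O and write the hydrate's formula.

Mass of water lost = 23.48 − 17.39 = 6.09 g → 6.09 / 18.02 = 0.338 mol H2O
Molar mass of NaBr = 102.89 g/mol → mol NaBr = 17.39 / 102.89 = 0.169
n = 0.338 / 0.169 = 2.00 ≈ 2 → NaBr·2H2O

NaBr·2H2O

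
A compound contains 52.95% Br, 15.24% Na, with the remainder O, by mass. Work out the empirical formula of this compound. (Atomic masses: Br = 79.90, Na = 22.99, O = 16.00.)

BrNaO3

Assume 100 g: 52.95 g Br, 15.24 g Na, 31.81 g O.
Moles — Br: 52.95 / 79.90 = 0.6627 mol; Na: 15.24 / 22.99 = 0.6629 mol; O: 31.81 / 16.00 = 1.988 mol
Divide by the smallest (0.6627 mol Br): Br 1.000, Na 1.000, O 3.000
→ BrNaO3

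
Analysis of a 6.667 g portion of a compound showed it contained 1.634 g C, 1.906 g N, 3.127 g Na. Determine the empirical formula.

n(C) = 1.634/12.01 = 0.1361, n(N) = 1.906/14.01 = 0.136, n(Na) = 3.127/22.99 = 0.136
Smallest is Na at 0.136 mol; normalising gives C 1.000, N 1.000, Na 1.000
≈ 1:1:1 → CNNa

CNNa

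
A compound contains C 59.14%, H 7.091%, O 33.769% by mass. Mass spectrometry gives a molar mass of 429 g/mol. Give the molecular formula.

Assume 100 g: 59.14 g C, 7.091 g H, 33.769 g O.
C: 59.14 g ÷ 12.01 g/mol = 4.924 mol
H: 7.091 g ÷ 1.008 g/mol = 7.035 mol
O: 33.769 g ÷ 16.00 g/mol = 2.111 mol
Smallest is O at 2.111 mol; normalising gives C 2.333, H 3.333, O 1.000
×3: C 7.00, H 10.00, O 3.00 → C7H10O3
Empirical-formula mass = 142.15 g/mol
n = 429 / 142.15 = 3.02 ≈ 3
Molecular formula = (C7H10O3)×3 = C21H30O9

C21H30O9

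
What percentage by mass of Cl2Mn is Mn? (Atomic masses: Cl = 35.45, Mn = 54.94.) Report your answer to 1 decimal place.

Molar mass = 2(35.45) + 1(54.94) = 125.840 g/mol
Mass of Mn per mole = 1 × 54.94 = 54.940 g
% Mn = 54.940 / 125.840 × 100 = 43.7%

43.7%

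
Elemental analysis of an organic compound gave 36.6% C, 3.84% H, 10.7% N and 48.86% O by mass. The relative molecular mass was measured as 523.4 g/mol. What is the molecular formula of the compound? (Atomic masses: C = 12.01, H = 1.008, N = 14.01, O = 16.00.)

Assume 100 g: 36.6 g C, 3.84 g H, 10.7 g N, 48.86 g O.
Moles — C: 36.6 / 12.01 = 3.047 mol; H: 3.84 / 1.008 = 3.81 mol; N: 10.7 / 14.01 = 0.7637 mol; O: 48.86 / 16.00 = 3.054 mol
Smallest is N at 0.7637 mol; normalising gives C 3.990, H 4.988, N 1.000, O 3.998
Ratio ≈ 4:5:1:4, so the empirical formula is C4H5NO4
Empirical-formula mass = 131.09 g/mol
n = 523.4 / 131.09 = 3.99 ≈ 4
Molecular formula = (C4H5NO4)×4 = C16H20N4O16

C16H20N4O16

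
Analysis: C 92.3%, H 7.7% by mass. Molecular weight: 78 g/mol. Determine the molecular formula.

Assume 100 g: 92.3 g C, 7.7 g H.
C: 92.3 g ÷ 12.01 g/mol = 7.685 mol
H: 7.7 g ÷ 1.008 g/mol = 7.639 mol
Ratios (÷ 7.639): C 1.006, H 1.000
→ CH
Empirical-formula mass = 13.02 g/mol
n = 78 / 13.02 = 5.99 ≈ 6
Molecular formula = (CH)×6 = C6H6

C6H6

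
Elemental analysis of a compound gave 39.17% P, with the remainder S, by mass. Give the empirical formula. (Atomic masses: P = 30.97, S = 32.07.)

Assume 100 g: 39.17 g P, 60.83 g S.
Moles — P: 39.17 / 30.97 = 1.265 mol; S: 60.83 / 32.07 = 1.897 mol
Smallest is P at 1.265 mol; normalising gives P 1.000, S 1.500
×2: P 2.00, S 3.00 → P2S3

P2S3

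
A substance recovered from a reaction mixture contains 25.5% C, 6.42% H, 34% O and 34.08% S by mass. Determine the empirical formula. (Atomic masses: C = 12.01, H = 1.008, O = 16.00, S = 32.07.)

Assume 100 g: 25.5 g C, 6.42 g H, 34 g O, 34.08 g S.
Moles — C: 25.5 / 12.01 = 2.123 mol; H: 6.42 / 1.008 = 6.369 mol; O: 34 / 16.00 = 2.125 mol; S: 34.08 / 32.07 = 1.063 mol
Divide by the smallest (1.063 mol S): C 1.998, H 5.993, O 2.000, S 1.000
≈ 2:6:2:1 → C2H6O2S

C2H6O2S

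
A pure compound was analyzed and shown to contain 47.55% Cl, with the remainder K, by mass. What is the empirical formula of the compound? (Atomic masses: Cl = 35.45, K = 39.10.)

Assume 100 g: 47.55 g Cl, 52.45 g K.
Cl: 47.55 g ÷ 35.45 g/mol = 1.341 mol
K: 52.45 g ÷ 39.10 g/mol = 1.341 mol
Divide by the smallest (1.341 mol Cl): Cl 1.000, K 1.000
Ratio ≈ 1:1, so the empirical formula is ClK

ClK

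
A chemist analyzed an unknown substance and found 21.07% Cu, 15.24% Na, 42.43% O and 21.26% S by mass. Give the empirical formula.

Assume 100 g: 21.07 g Cu, 15.24 g Na, 42.43 g O, 21.26 g S.
n(Cu) = 21.07/63.55 = 0.3315, n(Na) = 15.24/22.99 = 0.6629, n(O) = 42.43/16.00 = 2.652, n(S) = 21.26/32.07 = 0.6629
Smallest is Cu at 0.3315 mol; normalising gives Cu 1.000, Na 1.999, O 7.998, S 1.999
≈ 1:2:8:2 → CuNa2O8S2

CuNa2O8S2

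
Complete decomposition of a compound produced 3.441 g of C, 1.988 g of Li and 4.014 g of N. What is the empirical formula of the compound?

CLiN

Moles — C: 3.441 / 12.01 = 0.2865 mol; Li: 1.988 / 6.94 = 0.2865 mol; N: 4.014 / 14.01 = 0.2865 mol
Smallest is Li at 0.2865 mol; normalising gives C 1.000, Li 1.000, N 1.000
Ratio ≈ 1:1:1, so the empirical formula is CLiN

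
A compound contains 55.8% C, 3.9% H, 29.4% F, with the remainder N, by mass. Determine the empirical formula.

C6H5F2N

Assume 100 g: 55.8 g C, 3.9 g H, 29.4 g F, 10.9 g N.
C: 55.8 g ÷ 12.01 g/mol = 4.646 mol
H: 3.9 g ÷ 1.008 g/mol = 3.869 mol
F: 29.4 g ÷ 19.00 g/mol = 1.547 mol
N: 10.9 g ÷ 14.01 g/mol = 0.778 mol
Ratios (÷ 0.778): C 5.972, H 4.973, F 1.989, N 1.000
→ C6H5F2N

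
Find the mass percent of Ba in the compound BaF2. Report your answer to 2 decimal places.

Molar mass = 1(137.33) + 2(19.00) = 175.330 g/mol
Mass of Ba per mole = 1 × 137.33 = 137.330 g
% Ba = 137.330 / 175.330 × 100 = 78.33%

78.33%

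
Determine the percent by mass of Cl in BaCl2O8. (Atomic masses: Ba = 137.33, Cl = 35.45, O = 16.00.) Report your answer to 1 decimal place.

Molar mass = 1(137.33) + 2(35.45) + 8(16.00) = 336.230 g/mol
Mass of Cl per mole = 2 × 35.45 = 70.900 g
% Cl = 70.900 / 336.230 × 100 = 21.1%

21.1%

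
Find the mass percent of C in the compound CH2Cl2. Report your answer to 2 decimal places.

14.14%

Molar mass = 1(12.01) + 2(1.008) + 2(35.45) = 84.926 g/mol
Mass of C per mole = 1 × 12.01 = 12.010 g
% C = 12.010 / 84.926 × 100 = 14.14%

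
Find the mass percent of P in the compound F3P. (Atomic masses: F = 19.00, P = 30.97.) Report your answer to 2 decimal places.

Molar mass = 3(19.00) + 1(30.97) = 87.970 g/mol
Mass of P per mole = 1 × 30.97 = 30.970 g
% P = 30.970 / 87.970 × 100 = 35.21%

35.21%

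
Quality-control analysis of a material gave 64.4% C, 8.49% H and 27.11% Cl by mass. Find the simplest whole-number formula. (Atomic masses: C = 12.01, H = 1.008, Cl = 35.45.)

Assume 100 g: 64.4 g C, 8.49 g H, 27.11 g Cl.
C: 64.4 g ÷ 12.01 g/mol = 5.362 mol
H: 8.49 g ÷ 1.008 g/mol = 8.423 mol
Cl: 27.11 g ÷ 35.45 g/mol = 0.7647 mol
Divide by the smallest (0.7647 mol Cl): C 7.012, H 11.014, Cl 1.000
≈ 7:11:1 → C7H11Cl

C7H11Cl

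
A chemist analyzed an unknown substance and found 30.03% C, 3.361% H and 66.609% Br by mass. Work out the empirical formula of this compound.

Assume 100 g: 30.03 g C, 3.361 g H, 66.609 g Br.
n(C) = 30.03/12.01 = 2.5, n(H) = 3.361/1.008 = 3.334, n(Br) = 66.609/79.90 = 0.8337
Divide by the smallest (0.8337 mol Br): C 2.999, H 4.000, Br 1.000
→ C3H4Br

C3H4Br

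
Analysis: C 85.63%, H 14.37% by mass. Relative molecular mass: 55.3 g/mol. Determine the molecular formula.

C4H8

Assume 100 g: 85.63 g C, 14.37 g H.
C: 85.63 g ÷ 12.01 g/mol = 7.13 mol
H: 14.37 g ÷ 1.008 g/mol = 14.26 mol
Divide by the smallest (7.13 mol C): C 1.000, H 1.999
≈ 1:2 → CH2
Empirical-formula mass = 14.03 g/mol
n = 55.3 / 14.03 = 3.94 ≈ 4
Molecular formula = (CH2)×4 = C4H8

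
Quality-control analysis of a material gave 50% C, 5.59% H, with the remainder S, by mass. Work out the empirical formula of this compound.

C3H4S

Assume 100 g: 50 g C, 5.59 g H, 44.41 g S.
C: 50 g ÷ 12.01 g/mol = 4.163 mol
H: 5.59 g ÷ 1.008 g/mol = 5.546 mol
S: 44.41 g ÷ 32.07 g/mol = 1.385 mol
Divide by the smallest (1.385 mol S): C 3.006, H 4.005, S 1.000
→ C3H4S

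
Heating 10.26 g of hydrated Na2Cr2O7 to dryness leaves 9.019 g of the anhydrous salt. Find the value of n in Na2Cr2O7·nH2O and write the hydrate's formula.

Mass of water lost = 10.26 − 9.019 = 1.241 g → 1.241 / 18.02 = 0.06887 mol H2O
Molar mass of Na2Cr2O7 = 261.98 g/mol → mol Na2Cr2O7 = 9.019 / 261.98 = 0.03443
n = 0.06887 / 0.03443 = 2.00 ≈ 2 → Na2Cr2O7·2H2O

Na2Cr2O7·2H2O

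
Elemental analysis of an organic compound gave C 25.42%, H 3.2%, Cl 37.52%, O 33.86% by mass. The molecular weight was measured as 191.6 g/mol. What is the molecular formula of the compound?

Assume 100 g: 25.42 g C, 3.2 g H, 37.52 g Cl, 33.86 g O.
Moles — C: 25.42 / 12.01 = 2.117 mol; H: 3.2 / 1.008 = 3.175 mol; Cl: 37.52 / 35.45 = 1.058 mol; O: 33.86 / 16.00 = 2.116 mol
Ratios (÷ 1.058): C 2.000, H 2.999, Cl 1.000, O 1.999
Ratio ≈ 2:3:1:2, so the empirical formula is C2H3ClO2
Empirical-formula mass = 94.49 g/mol
n = 191.6 / 94.49 = 2.03 ≈ 2
Molecular formula = (C2H3ClO2)×2 = C4H6Cl2O4

C4H6Cl2O4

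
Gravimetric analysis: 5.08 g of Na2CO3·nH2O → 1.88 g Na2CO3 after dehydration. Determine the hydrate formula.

Mass of water lost = 5.08 − 1.88 = 3.2 g → 3.2 / 18.02 = 0.1776 mol H2O
Molar mass of Na2CO3 = 105.99 g/mol → mol Na2CO3 = 1.88 / 105.99 = 0.01774
n = 0.1776 / 0.01774 = 10.01 ≈ 10 → Na2CO3·10H2O

Na2CO3·10H2O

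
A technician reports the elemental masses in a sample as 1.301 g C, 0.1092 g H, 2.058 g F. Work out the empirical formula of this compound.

CHF

n(C) = 1.301/12.01 = 0.1083, n(H) = 0.1092/1.008 = 0.1083, n(F) = 2.058/19.00 = 0.1083
Divide by the smallest (0.1083 mol F): C 1.000, H 1.000, F 1.000
Ratio ≈ 1:1:1, so the empirical formula is CHF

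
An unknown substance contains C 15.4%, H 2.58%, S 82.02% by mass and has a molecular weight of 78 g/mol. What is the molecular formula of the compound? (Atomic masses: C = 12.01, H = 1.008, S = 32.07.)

CH2S2

Assume 100 g: 15.4 g C, 2.58 g H, 82.02 g S.
Moles — C: 15.4 / 12.01 = 1.282 mol; H: 2.58 / 1.008 = 2.56 mol; S: 82.02 / 32.07 = 2.558 mol
Divide by the smallest (1.282 mol C): C 1.000, H 1.996, S 1.995
Ratio ≈ 1:2:2, so the empirical formula is CH2S2
Empirical-formula mass = 78.17 g/mol
n = 78 / 78.17 = 1.00 ≈ 1
Molecular formula = empirical formula = CH2S2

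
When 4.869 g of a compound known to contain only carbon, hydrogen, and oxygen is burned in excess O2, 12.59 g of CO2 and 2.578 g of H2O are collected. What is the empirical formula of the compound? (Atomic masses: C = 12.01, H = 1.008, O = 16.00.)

C4H4O

mol C = 12.59 / 44.01 = 0.2861; mass C = 0.2861 × 12.01 = 3.436 g
mol H = 2 × (2.578 / 18.02) = 0.2861; mass H = 0.2861 × 1.008 = 0.2884 g
mass O = 4.869 − (3.724) = 1.145 g → mol O = 0.07155
Divide by the smallest (0.07155 mol O): C 3.998, H 3.999, O 1.000
Ratio ≈ 4:4:1, so the empirical formula is C4H4O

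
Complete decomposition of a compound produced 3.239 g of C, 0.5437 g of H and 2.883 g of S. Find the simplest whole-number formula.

C3H6S

n(C) = 3.239/12.01 = 0.2697, n(H) = 0.5437/1.008 = 0.5394, n(S) = 2.883/32.07 = 0.0899
Divide by the smallest (0.0899 mol S): C 3.000, H 6.000, S 1.000
Ratio ≈ 3:6:1, so the empirical formula is C3H6S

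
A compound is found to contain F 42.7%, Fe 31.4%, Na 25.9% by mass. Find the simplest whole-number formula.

F4FeNa2

Assume 100 g: 42.7 g F, 31.4 g Fe, 25.9 g Na.
F: 42.7 g ÷ 19.00 g/mol = 2.247 mol
Fe: 31.4 g ÷ 55.85 g/mol = 0.5622 mol
Na: 25.9 g ÷ 22.99 g/mol = 1.127 mol
Divide by the smallest (0.5622 mol Fe): F 3.997, Fe 1.000, Na 2.004
→ F4FeNa2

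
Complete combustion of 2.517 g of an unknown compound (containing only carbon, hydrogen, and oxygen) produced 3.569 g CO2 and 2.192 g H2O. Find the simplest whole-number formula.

CH3O

mol C = 3.569 / 44.01 = 0.08110; mass C = 0.08110 × 12.01 = 0.9740 g
mol H = 2 × (2.192 / 18.02) = 0.2433; mass H = 0.2433 × 1.008 = 0.2452 g
mass O = 2.517 − (1.219) = 1.298 g → mol O = 0.08111
Smallest is C at 0.0811 mol; normalising gives C 1.000, H 3.000, O 1.000
Ratio ≈ 1:3:1, so the empirical formula is CH3O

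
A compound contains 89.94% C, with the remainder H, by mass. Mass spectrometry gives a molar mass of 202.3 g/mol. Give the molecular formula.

Assume 100 g: 89.94 g C, 10.06 g H.
C: 89.94 g ÷ 12.01 g/mol = 7.489 mol
H: 10.06 g ÷ 1.008 g/mol = 9.98 mol
Ratios (÷ 7.489): C 1.000, H 1.333
×3: C 3.00, H 4.00 → C3H4
Empirical-formula mass = 40.06 g/mol
n = 202.3 / 40.06 = 5.05 ≈ 5
Molecular formula = (C3H4)×5 = C15H20

C15H20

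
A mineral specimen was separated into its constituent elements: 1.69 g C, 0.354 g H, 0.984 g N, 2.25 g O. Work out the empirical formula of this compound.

Moles — C: 1.69 / 12.01 = 0.1407 mol; H: 0.354 / 1.008 = 0.3512 mol; N: 0.984 / 14.01 = 0.07024 mol; O: 2.25 / 16.00 = 0.1406 mol
Smallest is N at 0.07024 mol; normalising gives C 2.003, H 5.000, N 1.000, O 2.002
Ratio ≈ 2:5:1:2, so the empirical formula is C2H5NO2

C2H5NO2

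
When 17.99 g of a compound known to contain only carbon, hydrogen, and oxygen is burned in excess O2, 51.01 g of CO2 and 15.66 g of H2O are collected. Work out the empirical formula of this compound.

C8H12O

mol C = 51.01 / 44.01 = 1.159; mass C = 1.159 × 12.01 = 13.92 g
mol H = 2 × (15.66 / 18.02) = 1.738; mass H = 1.738 × 1.008 = 1.752 g
mass O = 17.99 − (15.67) = 2.318 g → mol O = 0.1449
Ratios (÷ 0.1449): C 8.001, H 11.998, O 1.000
≈ 8:12:1 → C8H12O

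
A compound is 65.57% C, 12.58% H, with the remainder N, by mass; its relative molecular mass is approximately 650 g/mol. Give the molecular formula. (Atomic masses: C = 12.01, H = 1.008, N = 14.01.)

Assume 100 g: 65.57 g C, 12.58 g H, 21.85 g N.
n(C) = 65.57/12.01 = 5.46, n(H) = 12.58/1.008 = 12.48, n(N) = 21.85/14.01 = 1.56
Divide by the smallest (1.56 mol N): C 3.501, H 8.002, N 1.000
Scaling by 2: C 7.00, H 16.00, N 2.00 → C7H16N2
Empirical-formula mass = 128.22 g/mol
n = 650 / 128.22 = 5.07 ≈ 5
Molecular formula = (C7H16N2)×5 = C35H80N10

C35H80N10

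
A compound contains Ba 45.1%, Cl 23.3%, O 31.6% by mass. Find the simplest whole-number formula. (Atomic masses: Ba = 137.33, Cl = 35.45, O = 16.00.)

Assume 100 g: 45.1 g Ba, 23.3 g Cl, 31.6 g O.
Moles — Ba: 45.1 / 137.33 = 0.3284 mol; Cl: 23.3 / 35.45 = 0.6573 mol; O: 31.6 / 16.00 = 1.975 mol
Smallest is Ba at 0.3284 mol; normalising gives Ba 1.000, Cl 2.001, O 6.014
≈ 1:2:6 → BaCl2O6

BaCl2O6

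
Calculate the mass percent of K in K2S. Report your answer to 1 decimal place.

70.9%

Molar mass = 2(39.10) + 1(32.07) = 110.270 g/mol
Mass of K per mole = 2 × 39.10 = 78.200 g
% K = 78.200 / 110.270 × 100 = 70.9%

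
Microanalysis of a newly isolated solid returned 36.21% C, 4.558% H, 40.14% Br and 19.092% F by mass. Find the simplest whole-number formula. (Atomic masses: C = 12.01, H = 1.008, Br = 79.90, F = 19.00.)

C6H9BrF2

Assume 100 g: 36.21 g C, 4.558 g H, 40.14 g Br, 19.092 g F.
n(C) = 36.21/12.01 = 3.015, n(H) = 4.558/1.008 = 4.522, n(Br) = 40.14/79.90 = 0.5024, n(F) = 19.092/19.00 = 1.005
Smallest is Br at 0.5024 mol; normalising gives C 6.001, H 9.001, Br 1.000, F 2.000
≈ 6:9:1:2 → C6H9BrF2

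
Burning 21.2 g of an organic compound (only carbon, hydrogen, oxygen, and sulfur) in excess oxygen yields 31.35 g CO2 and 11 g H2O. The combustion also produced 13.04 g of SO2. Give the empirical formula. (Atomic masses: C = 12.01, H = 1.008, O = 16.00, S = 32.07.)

mol C = 31.35 / 44.01 = 0.7123; mass C = 0.7123 × 12.01 = 8.555 g
mol H = 2 × (11 / 18.02) = 1.221; mass H = 1.221 × 1.008 = 1.231 g
mol S = 13.04 / 64.07 = 0.2035; mass S = 6.527 g
mass O = 21.2 − (16.31) = 4.887 g → mol O = 0.3054
Divide by the smallest (0.2035 mol S): C 3.500, H 5.999, O 1.501, S 1.000
Scaling by 2: C 7.00, H 12.00, O 3.00, S 2.00 → C7H12O3S2

C7H12O3S2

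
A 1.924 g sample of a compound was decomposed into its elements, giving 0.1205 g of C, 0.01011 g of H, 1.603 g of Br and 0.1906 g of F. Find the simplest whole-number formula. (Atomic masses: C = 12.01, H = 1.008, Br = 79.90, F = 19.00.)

CHBr2F

n(C) = 0.1205/12.01 = 0.01003, n(H) = 0.01011/1.008 = 0.01003, n(Br) = 1.603/79.90 = 0.02006, n(F) = 0.1906/19.00 = 0.01003
Ratios (÷ 0.01003): C 1.000, H 1.000, Br 2.000, F 1.000
→ CHBr2F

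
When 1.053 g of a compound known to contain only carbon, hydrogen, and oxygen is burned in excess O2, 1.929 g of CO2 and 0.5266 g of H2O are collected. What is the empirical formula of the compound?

mol C = 1.929 / 44.01 = 0.04383; mass C = 0.04383 × 12.01 = 0.5264 g
mol H = 2 × (0.5266 / 18.02) = 0.05845; mass H = 0.05845 × 1.008 = 0.05891 g
mass O = 1.053 − (0.5853) = 0.4677 g → mol O = 0.02923
Divide by the smallest (0.02923 mol O): C 1.500, H 2.000, O 1.000
×2: C 3.00, H 4.00, O 2.00 → C3H4O2

C3H4O2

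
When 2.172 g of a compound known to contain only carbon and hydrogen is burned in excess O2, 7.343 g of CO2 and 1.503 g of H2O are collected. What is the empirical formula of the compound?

mol C = 7.343 / 44.01 = 0.1668; mass C = 0.1668 × 12.01 = 2.004 g
mol H = 2 × (1.503 / 18.02) = 0.1668; mass H = 0.1668 × 1.008 = 0.1681 g
Divide by the smallest (0.1668 mol H): C 1.000, H 1.000
Ratio ≈ 1:1, so the empirical formula is CH

CH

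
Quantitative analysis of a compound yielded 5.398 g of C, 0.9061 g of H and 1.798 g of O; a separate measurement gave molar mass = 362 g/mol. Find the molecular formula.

C20H40O5

Moles — C: 5.398 / 12.01 = 0.4495 mol; H: 0.9061 / 1.008 = 0.8989 mol; O: 1.798 / 16.00 = 0.1124 mol
Smallest is O at 0.1124 mol; normalising gives C 4.000, H 7.999, O 1.000
Ratio ≈ 4:8:1, so the empirical formula is C4H8O
Empirical-formula mass = 72.10 g/mol
n = 362 / 72.10 = 5.02 ≈ 5
Molecular formula = (C4H8O)×5 = C20H40O5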